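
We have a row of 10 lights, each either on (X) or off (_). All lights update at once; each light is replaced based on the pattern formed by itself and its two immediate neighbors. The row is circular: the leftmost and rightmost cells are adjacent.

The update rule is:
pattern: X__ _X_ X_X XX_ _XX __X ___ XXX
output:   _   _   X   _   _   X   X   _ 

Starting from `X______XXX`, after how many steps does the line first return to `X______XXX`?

step 1: __XXXXX___
step 2: XX______XX
step 3: ___XXXXX__
step 4: XXX______X
step 5: ____XXXXX_
step 6: XXXX______
step 7: _____XXXXX
step 8: _XXXX_____
step 9: X_____XXXX
step 10: __XXXX____
step 11: XX_____XXX
step 12: ___XXXX___
step 13: XXX_____XX
step 14: ____XXXX__
step 15: XXXX_____X
step 16: _____XXXX_
step 17: XXXXX_____
step 18: ______XXXX
step 19: _XXXXX____
step 20: X______XXX

20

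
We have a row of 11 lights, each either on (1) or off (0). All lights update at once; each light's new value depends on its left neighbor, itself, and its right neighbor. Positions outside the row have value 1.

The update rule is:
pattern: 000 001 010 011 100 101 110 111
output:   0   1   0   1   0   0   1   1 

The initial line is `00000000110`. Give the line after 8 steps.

00000001110
00000011110
00000111110
00001111110
00011111110
00111111110
01111111110
01111111110

01111111110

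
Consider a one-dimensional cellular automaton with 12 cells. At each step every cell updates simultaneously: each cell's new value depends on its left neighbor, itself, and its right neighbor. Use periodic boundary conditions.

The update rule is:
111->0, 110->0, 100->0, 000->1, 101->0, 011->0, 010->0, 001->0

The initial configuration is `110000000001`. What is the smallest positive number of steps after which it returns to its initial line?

000111111100
110000000001

2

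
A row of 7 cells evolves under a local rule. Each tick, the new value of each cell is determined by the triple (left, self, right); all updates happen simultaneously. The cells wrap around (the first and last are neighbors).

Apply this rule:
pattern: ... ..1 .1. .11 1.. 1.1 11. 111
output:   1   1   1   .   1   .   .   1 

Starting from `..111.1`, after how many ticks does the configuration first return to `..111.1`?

11.1..1
1..111.
111.1..
.1..111
.111.1.
1.1..11
..111.1

7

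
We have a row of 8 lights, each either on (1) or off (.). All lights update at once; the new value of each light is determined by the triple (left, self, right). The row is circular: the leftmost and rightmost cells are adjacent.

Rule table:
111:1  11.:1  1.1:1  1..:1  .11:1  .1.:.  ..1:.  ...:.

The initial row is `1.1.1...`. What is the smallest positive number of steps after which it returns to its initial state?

step 1: .1.1.1..
step 2: ..1.1.1.
step 3: ...1.1.1
step 4: 1...1.1.
step 5: .1...1.1
step 6: 1.1...1.
step 7: .1.1...1
step 8: 1.1.1...

8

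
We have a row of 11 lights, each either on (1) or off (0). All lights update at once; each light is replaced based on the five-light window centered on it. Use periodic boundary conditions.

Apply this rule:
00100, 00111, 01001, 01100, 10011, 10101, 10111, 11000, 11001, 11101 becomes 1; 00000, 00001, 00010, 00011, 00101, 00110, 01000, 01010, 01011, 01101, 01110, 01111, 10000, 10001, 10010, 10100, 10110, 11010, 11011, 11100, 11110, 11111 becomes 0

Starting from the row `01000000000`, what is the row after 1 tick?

01000000000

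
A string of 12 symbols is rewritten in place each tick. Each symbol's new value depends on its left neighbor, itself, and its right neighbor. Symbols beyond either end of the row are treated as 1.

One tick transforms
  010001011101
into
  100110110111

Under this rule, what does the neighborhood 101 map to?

1

At position 0 the neighborhood is 101; the next row has 1 there.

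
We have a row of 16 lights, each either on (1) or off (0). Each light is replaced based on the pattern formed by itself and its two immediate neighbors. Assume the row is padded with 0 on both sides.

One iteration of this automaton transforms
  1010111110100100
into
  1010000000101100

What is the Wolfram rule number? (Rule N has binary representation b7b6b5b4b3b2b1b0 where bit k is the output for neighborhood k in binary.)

6

position 5: 111 → 0  (bit 7 = 0)
position 8: 110 → 0  (bit 6 = 0)
position 1: 101 → 0  (bit 5 = 0)
position 11: 100 → 0  (bit 4 = 0)
position 4: 011 → 0  (bit 3 = 0)
position 0: 010 → 1  (bit 2 = 1)
position 12: 001 → 1  (bit 1 = 1)
position 15: 000 → 0  (bit 0 = 0)
bits b7..b0 = 00000110 = 6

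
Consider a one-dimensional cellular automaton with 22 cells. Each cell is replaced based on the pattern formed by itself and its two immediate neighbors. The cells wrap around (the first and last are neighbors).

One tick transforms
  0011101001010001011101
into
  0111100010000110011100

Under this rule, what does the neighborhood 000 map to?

1

At position 13 the neighborhood is 000; the next row has 1 there.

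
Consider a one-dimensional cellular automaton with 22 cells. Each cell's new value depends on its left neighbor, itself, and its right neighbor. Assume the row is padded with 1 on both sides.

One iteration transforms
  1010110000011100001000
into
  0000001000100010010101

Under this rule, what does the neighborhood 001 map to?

At position 10 the neighborhood is 001; the next row has 1 there.

1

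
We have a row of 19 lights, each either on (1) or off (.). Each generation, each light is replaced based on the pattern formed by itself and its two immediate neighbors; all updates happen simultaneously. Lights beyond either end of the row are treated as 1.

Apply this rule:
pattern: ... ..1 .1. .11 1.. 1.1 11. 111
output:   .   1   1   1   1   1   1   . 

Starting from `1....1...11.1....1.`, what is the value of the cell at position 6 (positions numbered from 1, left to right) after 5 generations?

11..111.111111..111
.1111.111....1111..
11..111.11..11..111
.1111.11111111111..
11..111.........111
position 6 holds 1

1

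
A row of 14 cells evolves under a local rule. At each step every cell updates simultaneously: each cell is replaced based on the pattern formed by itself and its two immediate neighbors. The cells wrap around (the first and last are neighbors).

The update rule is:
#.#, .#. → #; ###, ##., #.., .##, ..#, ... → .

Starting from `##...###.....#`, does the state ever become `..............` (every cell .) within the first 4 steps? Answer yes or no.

..............
all cells are . at step 1

yes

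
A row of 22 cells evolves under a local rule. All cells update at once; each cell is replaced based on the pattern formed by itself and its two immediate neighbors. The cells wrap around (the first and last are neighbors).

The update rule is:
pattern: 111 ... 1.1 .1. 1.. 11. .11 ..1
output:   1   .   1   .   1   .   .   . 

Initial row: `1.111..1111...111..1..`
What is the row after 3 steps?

1..1.1.1...1.1...1.1..

.1.1.1..11.1...1.1..1.
..1.1.1...1.1...1.1..1
1..1.1.1...1.1...1.1..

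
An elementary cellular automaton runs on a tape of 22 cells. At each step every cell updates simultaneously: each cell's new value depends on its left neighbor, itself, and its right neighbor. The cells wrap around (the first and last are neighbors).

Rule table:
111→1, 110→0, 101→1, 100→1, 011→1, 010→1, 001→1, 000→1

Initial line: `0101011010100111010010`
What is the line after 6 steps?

step 1: 1111110111111110111111
step 2: 1111101111111101111111
step 3: 1111011111111011111111
step 4: 1110111111110111111111
step 5: 1101111111101111111111
step 6: 1011111111011111111111

1011111111011111111111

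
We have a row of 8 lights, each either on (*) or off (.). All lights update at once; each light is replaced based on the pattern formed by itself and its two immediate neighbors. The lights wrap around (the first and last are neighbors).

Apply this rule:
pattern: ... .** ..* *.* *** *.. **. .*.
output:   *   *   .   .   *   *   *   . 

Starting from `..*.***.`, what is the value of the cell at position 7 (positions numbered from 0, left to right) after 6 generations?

*

generation 1: *...****
generation 2: ***.****
generation 3: ***.****  (fixed point — unchanged through generation 6)
position 7 holds *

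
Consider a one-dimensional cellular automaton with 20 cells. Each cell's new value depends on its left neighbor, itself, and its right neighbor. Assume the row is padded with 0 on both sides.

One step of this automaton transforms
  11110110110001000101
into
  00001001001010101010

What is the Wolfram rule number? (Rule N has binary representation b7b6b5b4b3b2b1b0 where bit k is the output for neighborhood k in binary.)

position 1: 111 → 0  (bit 7 = 0)
position 3: 110 → 0  (bit 6 = 0)
position 4: 101 → 1  (bit 5 = 1)
position 10: 100 → 1  (bit 4 = 1)
position 0: 011 → 0  (bit 3 = 0)
position 13: 010 → 0  (bit 2 = 0)
position 12: 001 → 1  (bit 1 = 1)
position 11: 000 → 0  (bit 0 = 0)
bits b7..b0 = 00110010 = 50

50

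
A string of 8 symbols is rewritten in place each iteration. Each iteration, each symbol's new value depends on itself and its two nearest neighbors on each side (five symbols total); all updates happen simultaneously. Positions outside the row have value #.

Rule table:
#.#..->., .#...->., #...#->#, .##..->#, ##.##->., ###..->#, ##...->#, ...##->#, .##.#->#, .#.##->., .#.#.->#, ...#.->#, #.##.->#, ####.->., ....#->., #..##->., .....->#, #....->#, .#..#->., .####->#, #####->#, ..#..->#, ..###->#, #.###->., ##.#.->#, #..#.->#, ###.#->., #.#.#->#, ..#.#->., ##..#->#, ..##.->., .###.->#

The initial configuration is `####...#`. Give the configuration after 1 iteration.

##.#####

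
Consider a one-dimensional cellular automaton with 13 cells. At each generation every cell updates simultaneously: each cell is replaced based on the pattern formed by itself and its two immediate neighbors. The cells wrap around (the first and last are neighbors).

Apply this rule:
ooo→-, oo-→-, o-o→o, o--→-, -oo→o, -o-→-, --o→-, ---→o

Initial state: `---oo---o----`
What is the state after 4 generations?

oo-o--o---ooo
--o-----o-o--
o---ooo--o--o
--o-o-------o

--o-o-------o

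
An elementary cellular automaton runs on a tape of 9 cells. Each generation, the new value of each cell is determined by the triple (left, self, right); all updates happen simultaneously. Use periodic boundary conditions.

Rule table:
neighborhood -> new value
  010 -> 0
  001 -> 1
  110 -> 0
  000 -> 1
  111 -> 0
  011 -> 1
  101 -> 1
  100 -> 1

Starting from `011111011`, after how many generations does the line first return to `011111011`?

110000110
101111101
011000011
110111110
101100001
011011111
110110000
101101111
011011000
110110111
001101100
111011011
000110110
111101101
000011011
111110110
100001101
011111011

18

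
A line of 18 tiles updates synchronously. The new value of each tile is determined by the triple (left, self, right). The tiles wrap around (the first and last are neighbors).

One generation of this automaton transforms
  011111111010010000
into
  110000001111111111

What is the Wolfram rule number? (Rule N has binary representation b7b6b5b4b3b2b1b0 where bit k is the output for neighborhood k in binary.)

127

position 2: 111 → 0  (bit 7 = 0)
position 8: 110 → 1  (bit 6 = 1)
position 9: 101 → 1  (bit 5 = 1)
position 11: 100 → 1  (bit 4 = 1)
position 1: 011 → 1  (bit 3 = 1)
position 10: 010 → 1  (bit 2 = 1)
position 0: 001 → 1  (bit 1 = 1)
position 15: 000 → 1  (bit 0 = 1)
bits b7..b0 = 01111111 = 127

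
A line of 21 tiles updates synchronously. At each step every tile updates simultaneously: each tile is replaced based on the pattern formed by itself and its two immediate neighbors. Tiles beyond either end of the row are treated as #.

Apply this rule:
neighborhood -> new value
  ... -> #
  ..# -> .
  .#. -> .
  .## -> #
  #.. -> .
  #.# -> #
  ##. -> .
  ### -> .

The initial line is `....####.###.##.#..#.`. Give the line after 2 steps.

.##.#...##..##.#....#
##.#..#.#...#.#..##.#

##.#..#.#...#.#..##.#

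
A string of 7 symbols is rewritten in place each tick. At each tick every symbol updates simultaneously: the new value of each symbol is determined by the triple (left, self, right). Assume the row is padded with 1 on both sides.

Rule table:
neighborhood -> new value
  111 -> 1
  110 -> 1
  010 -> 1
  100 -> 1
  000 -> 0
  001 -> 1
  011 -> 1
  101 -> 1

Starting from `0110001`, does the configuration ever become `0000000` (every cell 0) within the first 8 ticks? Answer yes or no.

no

1111011
1111111
1111111  (fixed point — unchanged through tick 8)
tick 8 is 1111111, still not uniform 0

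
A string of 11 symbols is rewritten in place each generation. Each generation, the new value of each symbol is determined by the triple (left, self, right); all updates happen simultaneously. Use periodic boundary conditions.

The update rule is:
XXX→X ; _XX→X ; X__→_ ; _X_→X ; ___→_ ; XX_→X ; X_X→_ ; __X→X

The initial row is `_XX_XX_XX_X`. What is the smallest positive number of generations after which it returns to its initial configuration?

1

_XX_XX_XX_X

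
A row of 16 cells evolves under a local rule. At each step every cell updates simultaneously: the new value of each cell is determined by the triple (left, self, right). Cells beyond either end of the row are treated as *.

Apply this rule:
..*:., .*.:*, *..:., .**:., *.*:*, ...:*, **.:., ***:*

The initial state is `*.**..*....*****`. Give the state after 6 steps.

step 1: .*....*.**..****
step 2: **.**.**.....***
step 3: *.*..*...***..**
step 4: .**..*.*..*....*
step 5: *....***..*.**..
step 6: ..**..*...**....

..**..*...**....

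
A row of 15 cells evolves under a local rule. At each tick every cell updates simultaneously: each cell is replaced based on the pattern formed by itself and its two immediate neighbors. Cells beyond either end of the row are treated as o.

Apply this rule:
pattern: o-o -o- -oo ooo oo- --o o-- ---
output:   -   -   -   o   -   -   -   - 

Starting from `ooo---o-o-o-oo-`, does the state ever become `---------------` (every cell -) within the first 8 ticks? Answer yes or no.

yes

tick 1: oo-------------
tick 2: o--------------
tick 3: ---------------
all cells are - at tick 3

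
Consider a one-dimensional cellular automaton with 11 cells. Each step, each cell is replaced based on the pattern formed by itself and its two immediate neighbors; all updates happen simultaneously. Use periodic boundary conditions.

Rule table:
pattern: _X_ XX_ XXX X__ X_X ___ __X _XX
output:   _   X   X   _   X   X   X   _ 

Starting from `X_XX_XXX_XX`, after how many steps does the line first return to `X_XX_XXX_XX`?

step 1: XX_XX_XXX_X
step 2: XXX_XX_XXX_
step 3: _XXX_XX_XXX
step 4: X_XXX_XX_XX
step 5: XX_XXX_XX_X
step 6: XXX_XXX_XX_
step 7: _XXX_XXX_XX
step 8: X_XXX_XXX_X
step 9: XX_XXX_XXX_
step 10: _XX_XXX_XXX
step 11: X_XX_XXX_XX

11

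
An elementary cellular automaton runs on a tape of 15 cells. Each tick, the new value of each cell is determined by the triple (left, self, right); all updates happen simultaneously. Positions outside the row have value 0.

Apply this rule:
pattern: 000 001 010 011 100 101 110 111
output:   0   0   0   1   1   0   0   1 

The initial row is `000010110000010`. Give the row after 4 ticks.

000000000001000

tick 1: 000000101000001
tick 2: 000000000100000
tick 3: 000000000010000
tick 4: 000000000001000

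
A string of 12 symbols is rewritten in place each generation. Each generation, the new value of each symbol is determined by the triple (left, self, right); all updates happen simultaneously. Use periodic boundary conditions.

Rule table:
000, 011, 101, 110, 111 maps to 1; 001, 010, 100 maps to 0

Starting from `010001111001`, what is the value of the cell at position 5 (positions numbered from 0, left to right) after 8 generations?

100101111000
000011111010
111011111100
111111111100
111111111100  (fixed point — unchanged through generation 8)
position 5 holds 1

1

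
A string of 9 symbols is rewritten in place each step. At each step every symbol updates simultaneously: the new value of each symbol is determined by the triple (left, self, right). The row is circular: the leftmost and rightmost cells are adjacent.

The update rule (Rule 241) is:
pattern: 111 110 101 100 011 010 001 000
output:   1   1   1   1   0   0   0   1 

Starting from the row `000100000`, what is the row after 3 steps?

110011111
111001111
111100111

111100111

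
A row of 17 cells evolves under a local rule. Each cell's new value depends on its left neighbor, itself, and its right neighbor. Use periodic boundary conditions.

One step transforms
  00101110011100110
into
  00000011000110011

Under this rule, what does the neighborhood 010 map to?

0

At position 2 the neighborhood is 010; the next row has 0 there.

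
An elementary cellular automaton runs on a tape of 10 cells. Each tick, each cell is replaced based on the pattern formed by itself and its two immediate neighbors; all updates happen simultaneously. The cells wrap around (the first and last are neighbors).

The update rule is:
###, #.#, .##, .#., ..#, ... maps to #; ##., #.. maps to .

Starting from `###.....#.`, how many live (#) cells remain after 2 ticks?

8

tick 1: ##..######
tick 2: #..#######
count of #: 8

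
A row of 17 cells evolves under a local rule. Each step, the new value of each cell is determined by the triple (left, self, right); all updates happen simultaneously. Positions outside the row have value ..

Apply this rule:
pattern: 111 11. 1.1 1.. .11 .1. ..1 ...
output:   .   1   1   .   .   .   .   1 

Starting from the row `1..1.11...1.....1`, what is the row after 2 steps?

....1.1.1...111..
111..1.1..1...1.1

111..1.1..1...1.1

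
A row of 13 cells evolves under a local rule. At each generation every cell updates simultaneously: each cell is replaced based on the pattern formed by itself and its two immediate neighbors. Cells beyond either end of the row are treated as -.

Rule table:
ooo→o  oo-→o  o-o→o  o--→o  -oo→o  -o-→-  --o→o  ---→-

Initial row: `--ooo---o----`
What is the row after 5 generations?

-ooooo-o-o---
ooooooo-o-o--
oooooooo-o-o-
ooooooooo-o-o
oooooooooo-o-

oooooooooo-o-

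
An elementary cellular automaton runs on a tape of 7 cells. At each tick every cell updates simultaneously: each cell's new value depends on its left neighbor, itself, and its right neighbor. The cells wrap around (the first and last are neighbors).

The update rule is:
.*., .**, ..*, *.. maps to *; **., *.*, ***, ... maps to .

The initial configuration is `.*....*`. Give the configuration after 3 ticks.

**.*..*

.**..**
.*.***.
**.*..*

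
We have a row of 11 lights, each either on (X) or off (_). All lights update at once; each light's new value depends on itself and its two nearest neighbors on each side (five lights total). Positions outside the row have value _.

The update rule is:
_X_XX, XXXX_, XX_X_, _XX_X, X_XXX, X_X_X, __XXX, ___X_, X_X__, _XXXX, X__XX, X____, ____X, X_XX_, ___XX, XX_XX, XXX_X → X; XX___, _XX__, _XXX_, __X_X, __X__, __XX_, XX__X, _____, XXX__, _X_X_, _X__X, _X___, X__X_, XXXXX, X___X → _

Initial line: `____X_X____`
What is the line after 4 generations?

_XX__X_____

generation 1: __XX__X_X__
generation 2: XX______X_X
generation 3: ___X__XX__X
generation 4: _XX__X_____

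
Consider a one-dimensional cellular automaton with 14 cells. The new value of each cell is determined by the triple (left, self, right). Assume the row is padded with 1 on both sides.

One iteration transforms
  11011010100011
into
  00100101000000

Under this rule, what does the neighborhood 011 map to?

0

At position 3 the neighborhood is 011; the next row has 0 there.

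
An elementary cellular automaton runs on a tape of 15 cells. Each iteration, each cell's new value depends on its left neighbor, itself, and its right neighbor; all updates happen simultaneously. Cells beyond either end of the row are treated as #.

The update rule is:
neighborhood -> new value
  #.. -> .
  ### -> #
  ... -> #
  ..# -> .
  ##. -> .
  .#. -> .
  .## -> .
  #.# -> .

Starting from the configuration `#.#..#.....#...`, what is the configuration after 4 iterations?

.......###...#.
.#####..#..#...
..###........#.
...#..######...

...#..######...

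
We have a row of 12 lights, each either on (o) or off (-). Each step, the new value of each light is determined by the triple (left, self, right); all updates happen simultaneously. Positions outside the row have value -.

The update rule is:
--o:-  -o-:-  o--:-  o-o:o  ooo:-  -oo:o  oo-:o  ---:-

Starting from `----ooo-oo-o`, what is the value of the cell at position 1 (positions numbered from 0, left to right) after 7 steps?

-

step 1: ----o-ooooo-
step 2: -----oo---o-
step 3: -----oo-----
step 4: -----oo-----  (fixed point — unchanged through step 7)
position 1 holds -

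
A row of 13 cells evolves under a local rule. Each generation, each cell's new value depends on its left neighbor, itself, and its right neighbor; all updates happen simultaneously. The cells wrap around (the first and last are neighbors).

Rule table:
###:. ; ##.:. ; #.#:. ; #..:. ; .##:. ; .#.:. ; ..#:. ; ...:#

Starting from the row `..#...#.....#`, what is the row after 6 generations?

###...#.....#

generation 1: ....#...###..
generation 2: ###...#.....#
generation 3: ....#...###..  (repeats generation 1; period 2)
generation 6: ###...#.....#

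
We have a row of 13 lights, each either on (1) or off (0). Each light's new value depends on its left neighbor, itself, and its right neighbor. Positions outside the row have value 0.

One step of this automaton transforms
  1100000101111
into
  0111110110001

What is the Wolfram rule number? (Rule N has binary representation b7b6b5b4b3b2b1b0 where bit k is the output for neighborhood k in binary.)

117

position 10: 111 → 0  (bit 7 = 0)
position 1: 110 → 1  (bit 6 = 1)
position 8: 101 → 1  (bit 5 = 1)
position 2: 100 → 1  (bit 4 = 1)
position 0: 011 → 0  (bit 3 = 0)
position 7: 010 → 1  (bit 2 = 1)
position 6: 001 → 0  (bit 1 = 0)
position 3: 000 → 1  (bit 0 = 1)
bits b7..b0 = 01110101 = 117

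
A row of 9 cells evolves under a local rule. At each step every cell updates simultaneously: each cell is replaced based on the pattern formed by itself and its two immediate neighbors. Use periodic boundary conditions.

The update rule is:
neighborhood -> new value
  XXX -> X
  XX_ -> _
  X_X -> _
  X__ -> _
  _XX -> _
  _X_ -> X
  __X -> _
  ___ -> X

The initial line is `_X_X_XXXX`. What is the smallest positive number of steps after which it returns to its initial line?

_X_X__XX_
_X_X_____
_X_X_XXXX

3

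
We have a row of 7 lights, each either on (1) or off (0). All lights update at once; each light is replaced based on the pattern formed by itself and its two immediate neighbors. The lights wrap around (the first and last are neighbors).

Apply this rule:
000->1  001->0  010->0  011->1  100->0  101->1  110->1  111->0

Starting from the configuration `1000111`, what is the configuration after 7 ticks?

0111000

1010100
0101000
0010011
0000011
0111011
1101111
0111000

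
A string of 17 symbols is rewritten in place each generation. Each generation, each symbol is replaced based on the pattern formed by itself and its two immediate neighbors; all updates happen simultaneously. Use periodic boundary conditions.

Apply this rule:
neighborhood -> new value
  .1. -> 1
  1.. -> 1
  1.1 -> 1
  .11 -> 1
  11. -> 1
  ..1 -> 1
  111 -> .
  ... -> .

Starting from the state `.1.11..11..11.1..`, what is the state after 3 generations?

11............11.

generation 1: 1111111111111111.
generation 2: 1..............11
generation 3: 11............11.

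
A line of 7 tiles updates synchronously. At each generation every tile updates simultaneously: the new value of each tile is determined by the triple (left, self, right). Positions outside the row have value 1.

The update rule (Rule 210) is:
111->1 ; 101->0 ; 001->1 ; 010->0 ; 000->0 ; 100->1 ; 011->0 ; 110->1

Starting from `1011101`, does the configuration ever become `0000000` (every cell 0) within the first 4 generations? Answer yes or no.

1001100
1110111
1110011
1111101
generation 4 is 1111101, still not uniform 0

no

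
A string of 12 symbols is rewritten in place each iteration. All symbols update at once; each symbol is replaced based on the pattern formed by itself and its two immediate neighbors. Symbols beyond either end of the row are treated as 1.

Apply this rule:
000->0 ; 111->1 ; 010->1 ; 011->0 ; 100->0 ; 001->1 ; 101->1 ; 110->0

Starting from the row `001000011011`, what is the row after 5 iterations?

001001011101

011000100101
100001101110
000010010101
000110111110
001001011101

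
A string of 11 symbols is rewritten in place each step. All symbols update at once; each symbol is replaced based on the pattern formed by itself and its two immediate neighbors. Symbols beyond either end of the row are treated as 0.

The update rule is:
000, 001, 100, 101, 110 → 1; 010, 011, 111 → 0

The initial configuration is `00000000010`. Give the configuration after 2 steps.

00000000110

11111111101
00000000110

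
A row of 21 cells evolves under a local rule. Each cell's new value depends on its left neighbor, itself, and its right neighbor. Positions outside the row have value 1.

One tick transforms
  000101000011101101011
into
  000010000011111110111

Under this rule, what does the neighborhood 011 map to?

At position 10 the neighborhood is 011; the next row has 1 there.

1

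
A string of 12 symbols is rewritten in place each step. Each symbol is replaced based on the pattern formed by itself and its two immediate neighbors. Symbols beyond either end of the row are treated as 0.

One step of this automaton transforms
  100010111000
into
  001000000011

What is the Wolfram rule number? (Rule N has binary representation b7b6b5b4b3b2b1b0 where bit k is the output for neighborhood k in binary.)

1

position 7: 111 → 0  (bit 7 = 0)
position 8: 110 → 0  (bit 6 = 0)
position 5: 101 → 0  (bit 5 = 0)
position 1: 100 → 0  (bit 4 = 0)
position 6: 011 → 0  (bit 3 = 0)
position 0: 010 → 0  (bit 2 = 0)
position 3: 001 → 0  (bit 1 = 0)
position 2: 000 → 1  (bit 0 = 1)
bits b7..b0 = 00000001 = 1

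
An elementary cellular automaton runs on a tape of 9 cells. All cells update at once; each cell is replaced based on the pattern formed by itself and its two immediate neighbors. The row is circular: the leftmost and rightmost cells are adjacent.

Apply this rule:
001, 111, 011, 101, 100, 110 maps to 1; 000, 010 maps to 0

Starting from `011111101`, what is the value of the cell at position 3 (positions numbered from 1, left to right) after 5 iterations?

111111110
111111111
111111111  (fixed point — unchanged through iteration 5)
position 3 holds 1

1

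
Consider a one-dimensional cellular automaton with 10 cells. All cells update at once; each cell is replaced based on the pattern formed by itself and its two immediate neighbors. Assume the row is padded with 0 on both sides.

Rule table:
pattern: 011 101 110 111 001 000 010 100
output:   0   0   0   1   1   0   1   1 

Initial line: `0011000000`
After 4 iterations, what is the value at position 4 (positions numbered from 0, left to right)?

0

iteration 1: 0100100000
iteration 2: 1111110000
iteration 3: 0111101000
iteration 4: 1011001100
position 4 holds 0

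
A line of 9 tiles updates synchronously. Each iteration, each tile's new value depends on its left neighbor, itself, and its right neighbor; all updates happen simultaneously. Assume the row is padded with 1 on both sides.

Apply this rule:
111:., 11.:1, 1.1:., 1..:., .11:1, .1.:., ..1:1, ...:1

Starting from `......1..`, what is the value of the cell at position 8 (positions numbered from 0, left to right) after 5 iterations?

1

iteration 1: .11111..1
iteration 2: .1...1.11
iteration 3: ...11..1.
iteration 4: .1111.1..
iteration 5: .1..1...1
position 8 holds 1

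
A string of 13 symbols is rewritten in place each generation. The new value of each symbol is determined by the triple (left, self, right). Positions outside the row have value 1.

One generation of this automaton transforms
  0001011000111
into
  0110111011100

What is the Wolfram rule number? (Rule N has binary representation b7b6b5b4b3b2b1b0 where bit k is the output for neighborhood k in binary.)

position 11: 111 → 0  (bit 7 = 0)
position 6: 110 → 1  (bit 6 = 1)
position 4: 101 → 1  (bit 5 = 1)
position 0: 100 → 0  (bit 4 = 0)
position 5: 011 → 1  (bit 3 = 1)
position 3: 010 → 0  (bit 2 = 0)
position 2: 001 → 1  (bit 1 = 1)
position 1: 000 → 1  (bit 0 = 1)
bits b7..b0 = 01101011 = 107

107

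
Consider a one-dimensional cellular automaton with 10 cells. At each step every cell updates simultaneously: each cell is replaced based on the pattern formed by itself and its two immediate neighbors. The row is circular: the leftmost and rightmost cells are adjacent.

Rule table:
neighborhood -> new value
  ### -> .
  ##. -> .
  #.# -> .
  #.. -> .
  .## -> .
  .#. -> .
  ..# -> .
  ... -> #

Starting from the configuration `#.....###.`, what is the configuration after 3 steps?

..###.....

..###.....
#.....####
..###.....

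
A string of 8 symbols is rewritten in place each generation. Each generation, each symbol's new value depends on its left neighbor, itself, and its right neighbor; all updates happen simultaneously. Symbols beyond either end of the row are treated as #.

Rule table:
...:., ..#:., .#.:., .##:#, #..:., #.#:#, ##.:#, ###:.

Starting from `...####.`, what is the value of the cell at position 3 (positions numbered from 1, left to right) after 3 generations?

...#..##
......#.
.......#
position 3 holds .

.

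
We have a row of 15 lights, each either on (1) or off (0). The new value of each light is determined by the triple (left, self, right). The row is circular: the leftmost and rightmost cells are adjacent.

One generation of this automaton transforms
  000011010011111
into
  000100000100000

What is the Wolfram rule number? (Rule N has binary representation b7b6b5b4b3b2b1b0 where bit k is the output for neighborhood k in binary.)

position 11: 111 → 0  (bit 7 = 0)
position 5: 110 → 0  (bit 6 = 0)
position 6: 101 → 0  (bit 5 = 0)
position 0: 100 → 0  (bit 4 = 0)
position 4: 011 → 0  (bit 3 = 0)
position 7: 010 → 0  (bit 2 = 0)
position 3: 001 → 1  (bit 1 = 1)
position 1: 000 → 0  (bit 0 = 0)
bits b7..b0 = 00000010 = 2

2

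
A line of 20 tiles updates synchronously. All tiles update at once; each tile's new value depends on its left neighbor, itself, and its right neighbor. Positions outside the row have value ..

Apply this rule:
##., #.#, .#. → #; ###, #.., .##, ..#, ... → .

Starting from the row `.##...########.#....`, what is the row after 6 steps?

..#............#....

..#..........###....
..#............#....
..#............#....  (fixed point — unchanged through step 6)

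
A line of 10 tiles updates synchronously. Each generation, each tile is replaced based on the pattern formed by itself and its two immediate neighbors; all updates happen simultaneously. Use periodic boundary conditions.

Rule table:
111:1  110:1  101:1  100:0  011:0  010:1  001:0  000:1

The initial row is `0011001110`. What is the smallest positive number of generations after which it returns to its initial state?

30

generation 1: 1001000110
generation 2: 1001010011
generation 3: 1001110001
generation 4: 1000110100
generation 5: 1010011100
generation 6: 1110001100
generation 7: 0110100100
generation 8: 0011100101
generation 9: 0001100111
generation 10: 0100100011
generation 11: 1100101001
generation 12: 1100111000
generation 13: 0100011010
generation 14: 0101001110
generation 15: 0111000110
generation 16: 0011010010
generation 17: 1001110010
generation 18: 1000110011
generation 19: 1010010001
generation 20: 1110010100
generation 21: 0110011100
generation 22: 0010001101
generation 23: 0010100111
generation 24: 0011100011
generation 25: 0001101001
generation 26: 0100111001
generation 27: 1100011001
generation 28: 1101001000
generation 29: 0111001010
generation 30: 0011001110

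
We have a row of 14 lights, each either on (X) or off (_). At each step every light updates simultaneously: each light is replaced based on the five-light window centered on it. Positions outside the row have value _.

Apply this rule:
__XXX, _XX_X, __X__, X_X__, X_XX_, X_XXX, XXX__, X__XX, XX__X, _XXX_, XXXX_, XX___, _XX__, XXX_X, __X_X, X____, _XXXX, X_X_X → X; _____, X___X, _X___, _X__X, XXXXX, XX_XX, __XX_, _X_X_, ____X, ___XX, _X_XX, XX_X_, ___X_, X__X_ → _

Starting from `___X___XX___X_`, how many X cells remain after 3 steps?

4

___X____XX__X_
___X_X___XX_X_
___X_X____X_X_
count of X: 4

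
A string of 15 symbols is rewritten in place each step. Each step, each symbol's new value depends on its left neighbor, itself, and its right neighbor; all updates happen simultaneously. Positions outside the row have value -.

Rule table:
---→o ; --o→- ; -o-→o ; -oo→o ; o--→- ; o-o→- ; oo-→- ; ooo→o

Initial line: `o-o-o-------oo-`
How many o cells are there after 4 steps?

o-o-o-ooooo-o--
o-o-o-oooo--o-o
o-o-o-ooo---o-o
o-o-o-oo--o-o-o
count of o: 8

8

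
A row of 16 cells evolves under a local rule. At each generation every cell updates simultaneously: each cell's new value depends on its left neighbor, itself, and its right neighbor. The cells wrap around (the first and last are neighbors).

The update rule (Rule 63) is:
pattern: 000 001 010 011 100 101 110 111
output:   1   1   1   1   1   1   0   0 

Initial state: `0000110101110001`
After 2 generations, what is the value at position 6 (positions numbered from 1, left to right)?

generation 1: 1111101111001111
generation 2: 0000011000111000
position 6 holds 1

1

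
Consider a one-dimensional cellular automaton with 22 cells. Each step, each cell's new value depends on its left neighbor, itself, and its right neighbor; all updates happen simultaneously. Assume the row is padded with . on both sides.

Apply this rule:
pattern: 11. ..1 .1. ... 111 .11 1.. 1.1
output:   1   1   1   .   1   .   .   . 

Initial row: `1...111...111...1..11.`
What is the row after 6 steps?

1.11..1.11..1.1.1.1.1.

1..1.11..1.11..11.1.1.
1.11..1.11..1.1.1.1.1.
1..1.11..1.11.1.1.1.1.
1.11..1.11..1.1.1.1.1.  (repeats step 2; period 2)
step 6: 1.11..1.11..1.1.1.1.1.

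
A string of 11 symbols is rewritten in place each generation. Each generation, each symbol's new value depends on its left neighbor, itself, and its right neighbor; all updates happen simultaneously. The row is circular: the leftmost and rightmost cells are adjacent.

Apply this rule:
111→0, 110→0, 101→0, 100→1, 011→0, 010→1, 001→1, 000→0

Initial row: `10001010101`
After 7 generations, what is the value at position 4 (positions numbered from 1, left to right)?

1

01011010100
11000010110
00100110000
01111001000
10000111100
11001000011
00111100100
position 4 holds 1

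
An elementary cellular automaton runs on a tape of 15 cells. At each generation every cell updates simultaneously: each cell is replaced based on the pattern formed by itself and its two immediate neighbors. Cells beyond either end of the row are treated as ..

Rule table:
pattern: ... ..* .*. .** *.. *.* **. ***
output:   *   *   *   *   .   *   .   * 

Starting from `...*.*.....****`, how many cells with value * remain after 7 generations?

11

******.*******.
*****.*******..
****.*******..*
***.*******..**
**.*******..**.
*.*******..**..
********..**..*
count of *: 11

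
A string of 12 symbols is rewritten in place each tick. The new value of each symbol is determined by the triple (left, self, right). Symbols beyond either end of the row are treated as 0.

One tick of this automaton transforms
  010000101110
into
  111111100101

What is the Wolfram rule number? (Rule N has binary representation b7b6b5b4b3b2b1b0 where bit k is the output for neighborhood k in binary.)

151

position 9: 111 → 1  (bit 7 = 1)
position 10: 110 → 0  (bit 6 = 0)
position 7: 101 → 0  (bit 5 = 0)
position 2: 100 → 1  (bit 4 = 1)
position 8: 011 → 0  (bit 3 = 0)
position 1: 010 → 1  (bit 2 = 1)
position 0: 001 → 1  (bit 1 = 1)
position 3: 000 → 1  (bit 0 = 1)
bits b7..b0 = 10010111 = 151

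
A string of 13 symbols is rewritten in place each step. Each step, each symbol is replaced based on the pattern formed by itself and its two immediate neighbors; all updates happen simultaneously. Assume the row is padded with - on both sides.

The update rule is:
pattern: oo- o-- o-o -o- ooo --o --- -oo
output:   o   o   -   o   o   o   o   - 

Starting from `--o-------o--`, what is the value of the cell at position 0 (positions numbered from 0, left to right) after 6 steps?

ooooooooooooo
-oooooooooooo
o-ooooooooooo
o--oooooooooo
ooo-ooooooooo
-oo--oooooooo
position 0 holds -

-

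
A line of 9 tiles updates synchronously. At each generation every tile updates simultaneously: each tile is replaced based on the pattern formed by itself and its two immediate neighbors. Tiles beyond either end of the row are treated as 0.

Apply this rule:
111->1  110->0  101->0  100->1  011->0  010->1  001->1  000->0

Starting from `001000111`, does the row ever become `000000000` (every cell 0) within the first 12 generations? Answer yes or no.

011101010
101001011
101111000
100110100
111000110
010101001
110101111
000100110
001111001
010110111
110000010
001000111
generation 12 is 001000111, still not uniform 0

no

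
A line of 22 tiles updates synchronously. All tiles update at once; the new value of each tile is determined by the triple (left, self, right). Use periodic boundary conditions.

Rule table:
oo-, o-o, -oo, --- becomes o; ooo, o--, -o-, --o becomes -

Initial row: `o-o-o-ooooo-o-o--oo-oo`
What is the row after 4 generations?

o-o-oooooooo--o---o---

generation 1: oo-o-oo---oo-o---oooo-
generation 2: ooo-ooo-o-ooo--o-o--oo
generation 3: --ooo-oo-oo-o---o---o-
generation 4: o-o-oooooooo--o---o---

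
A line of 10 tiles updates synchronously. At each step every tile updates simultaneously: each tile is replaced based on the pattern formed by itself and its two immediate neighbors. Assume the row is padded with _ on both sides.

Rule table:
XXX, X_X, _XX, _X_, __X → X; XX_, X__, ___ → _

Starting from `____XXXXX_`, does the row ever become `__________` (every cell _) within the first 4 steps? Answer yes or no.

no

step 1: ___XXXXX__
step 2: __XXXXX___
step 3: _XXXXX____
step 4: XXXXX_____
step 4 is XXXXX_____, still not uniform _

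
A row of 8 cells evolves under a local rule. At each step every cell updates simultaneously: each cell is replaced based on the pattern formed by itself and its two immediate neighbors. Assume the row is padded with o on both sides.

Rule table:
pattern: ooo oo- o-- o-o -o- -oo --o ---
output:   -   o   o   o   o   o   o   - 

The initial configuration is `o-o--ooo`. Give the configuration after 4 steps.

oo-ooooo

oooooo--
-----ooo
o---oo--
oo-ooooo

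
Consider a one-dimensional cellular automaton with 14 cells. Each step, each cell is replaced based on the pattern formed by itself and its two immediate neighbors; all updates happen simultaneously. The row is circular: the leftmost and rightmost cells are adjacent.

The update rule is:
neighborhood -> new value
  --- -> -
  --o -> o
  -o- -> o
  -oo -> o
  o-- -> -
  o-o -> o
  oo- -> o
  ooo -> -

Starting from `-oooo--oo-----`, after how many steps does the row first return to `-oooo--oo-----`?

12

oo--o-ooo-----
oo-oooo-o----o
-ooo--ooo---oo
oo-o-oo-o--ooo
-oooooooo-oo--
oo------oooo--
oo-----oo--o-o
-o----ooo-oooo
oo---oo-ooo--o
-o--ooooo-o-oo
oo-oo---oooooo
-oooo--oo-----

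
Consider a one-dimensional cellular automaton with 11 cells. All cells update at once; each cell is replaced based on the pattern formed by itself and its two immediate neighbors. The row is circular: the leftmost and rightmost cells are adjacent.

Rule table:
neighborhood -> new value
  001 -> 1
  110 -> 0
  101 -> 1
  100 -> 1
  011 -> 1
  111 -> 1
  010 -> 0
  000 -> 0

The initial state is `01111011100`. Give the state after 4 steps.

10111010111

11110111010
11101110101
11011101011
10111010111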